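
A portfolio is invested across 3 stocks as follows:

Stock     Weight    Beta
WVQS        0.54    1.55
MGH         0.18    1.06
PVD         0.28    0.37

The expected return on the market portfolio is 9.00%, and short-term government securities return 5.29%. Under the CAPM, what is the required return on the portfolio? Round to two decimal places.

β_P = Σ w_i β_i = 0.54×1.55 + 0.18×1.06 + 0.28×0.37 = 1.1314
MRP = 9.00% − 5.29% = 3.71%
E(R_P) = R_f + β_P × MRP = 5.29% + 1.1314 × 3.71% = 9.49%

9.49%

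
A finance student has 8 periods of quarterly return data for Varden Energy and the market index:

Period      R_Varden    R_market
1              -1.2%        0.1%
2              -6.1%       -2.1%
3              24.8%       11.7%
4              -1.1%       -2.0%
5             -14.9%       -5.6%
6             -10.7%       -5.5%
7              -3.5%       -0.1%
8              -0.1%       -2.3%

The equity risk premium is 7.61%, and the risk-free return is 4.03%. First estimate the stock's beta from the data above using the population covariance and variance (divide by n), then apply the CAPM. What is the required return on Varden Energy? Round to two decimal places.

Mean R_i = (-1.2 − 6.1 + 24.8 − 1.1 − 14.9 − 10.7 − 3.5 − 0.1) / 8 = -1.6000%
Mean R_m = (0.1 − 2.1 + 11.7 − 2.0 − 5.6 − 5.5 − 0.1 − 2.3) / 8 = -0.7250%
Σ(R_i − R̄_i)(R_m − R̄_m) = 438.6400  ⇒  Cov = 438.6400 / 8 = 54.8300
Σ(R_m − R̄_m)² = 208.0150  ⇒  Var(R_m) = 208.0150 / 8 = 26.0019
β = Cov / Var(R_m) = 54.8300 / 26.0019 = 2.1087
E(R) = R_f + β × MRP = 4.03% + 2.1087 × 7.61% = 20.08%

20.08%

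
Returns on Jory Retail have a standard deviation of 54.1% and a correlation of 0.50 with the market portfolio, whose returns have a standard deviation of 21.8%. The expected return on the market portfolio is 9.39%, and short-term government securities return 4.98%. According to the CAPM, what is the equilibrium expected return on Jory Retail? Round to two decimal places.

β = ρ × σ_i / σ_m = 0.50 × 54.1% / 21.8% = 1.2408
MRP = 9.39% − 4.98% = 4.41%
E(R) = 4.98% + 1.2408 × 4.41% = 10.45%

10.45%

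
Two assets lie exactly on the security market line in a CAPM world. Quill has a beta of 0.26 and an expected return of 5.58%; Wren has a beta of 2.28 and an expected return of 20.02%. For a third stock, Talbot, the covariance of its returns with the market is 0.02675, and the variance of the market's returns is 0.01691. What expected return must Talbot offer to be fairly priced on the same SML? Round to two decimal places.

15.03%

MRP = (20.02% − 5.58%) / (2.28 − 0.26) = 7.1485%
R_f = 5.58% − 0.26 × 7.1485% = 3.7214%
β_Talbot = Cov / Var(R_m) = 0.02675 / 0.01691 = 1.5819
E(R_Talbot) = R_f + β × MRP = 3.7214% + 1.5819 × 7.1485% = 15.03%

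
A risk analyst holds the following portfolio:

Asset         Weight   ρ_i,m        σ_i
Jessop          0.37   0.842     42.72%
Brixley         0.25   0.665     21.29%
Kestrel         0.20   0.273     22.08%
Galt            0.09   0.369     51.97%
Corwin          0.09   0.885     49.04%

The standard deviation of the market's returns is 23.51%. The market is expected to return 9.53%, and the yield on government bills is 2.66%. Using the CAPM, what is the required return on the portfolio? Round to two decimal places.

β_Jessop = 0.842 × 42.72% / 23.51% = 1.5300
β_Brixley = 0.665 × 21.29% / 23.51% = 0.6022
β_Kestrel = 0.273 × 22.08% / 23.51% = 0.2564
β_Galt = 0.369 × 51.97% / 23.51% = 0.8157
β_Corwin = 0.885 × 49.04% / 23.51% = 1.8460
β_P = Σ w_i β_i = 0.37×1.5300 + 0.25×0.6022 + 0.20×0.2564 + 0.09×0.8157 + 0.09×1.8460 = 1.0075
MRP = 9.53% − 2.66% = 6.87%
E(R_P) = R_f + β_P × MRP = 2.66% + 1.0075 × 6.87% = 9.58%

9.58%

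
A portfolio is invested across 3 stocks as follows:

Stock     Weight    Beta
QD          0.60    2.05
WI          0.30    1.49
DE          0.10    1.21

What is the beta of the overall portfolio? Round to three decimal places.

1.798

β_P = Σ w_i β_i = 0.60×2.05 + 0.30×1.49 + 0.10×1.21 = 1.7980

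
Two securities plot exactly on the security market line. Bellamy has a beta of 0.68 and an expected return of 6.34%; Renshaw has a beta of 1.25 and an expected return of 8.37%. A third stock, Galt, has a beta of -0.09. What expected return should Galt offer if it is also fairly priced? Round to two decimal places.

MRP (SML slope) = (8.37% − 6.34%) / (1.25 − 0.68) = 2.03% / 0.57 = 3.5614%
R_f (intercept) = 6.34% − 0.68 × 3.5614% = 3.9182%
E(R_Galt) = R_f + β × MRP = 3.9182% + -0.09 × 3.5614% = 3.60%

3.60%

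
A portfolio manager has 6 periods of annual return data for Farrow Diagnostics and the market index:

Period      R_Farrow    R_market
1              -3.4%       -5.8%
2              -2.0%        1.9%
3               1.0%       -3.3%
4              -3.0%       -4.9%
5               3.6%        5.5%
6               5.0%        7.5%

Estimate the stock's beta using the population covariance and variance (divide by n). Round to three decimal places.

0.533

Mean R_i = (-3.4 − 2.0 + 1.0 − 3.0 + 3.6 + 5.0) / 6 = 0.2000%
Mean R_m = (-5.8 + 1.9 − 3.3 − 4.9 + 5.5 + 7.5) / 6 = 0.1500%
Σ(R_i − R̄_i)(R_m − R̄_m) = 84.4400  ⇒  Cov = 84.4400 / 6 = 14.0733
Σ(R_m − R̄_m)² = 158.5150  ⇒  Var(R_m) = 158.5150 / 6 = 26.4192
β = Cov / Var(R_m) = 14.0733 / 26.4192 = 0.5327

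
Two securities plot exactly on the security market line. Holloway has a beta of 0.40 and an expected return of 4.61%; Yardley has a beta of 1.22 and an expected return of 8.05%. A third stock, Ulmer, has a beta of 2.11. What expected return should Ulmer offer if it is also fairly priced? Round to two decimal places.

MRP (SML slope) = (8.05% − 4.61%) / (1.22 − 0.40) = 3.44% / 0.82 = 4.1951%
R_f (intercept) = 4.61% − 0.40 × 4.1951% = 2.9320%
E(R_Ulmer) = R_f + β × MRP = 2.9320% + 2.11 × 4.1951% = 11.78%

11.78%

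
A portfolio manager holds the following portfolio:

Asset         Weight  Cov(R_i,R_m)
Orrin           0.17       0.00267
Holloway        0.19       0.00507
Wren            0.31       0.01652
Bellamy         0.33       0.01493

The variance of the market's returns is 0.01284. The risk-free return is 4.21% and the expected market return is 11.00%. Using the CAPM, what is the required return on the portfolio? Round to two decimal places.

β_Orrin = 0.00267 / 0.01284 = 0.2079
β_Holloway = 0.00507 / 0.01284 = 0.3949
β_Wren = 0.01652 / 0.01284 = 1.2866
β_Bellamy = 0.01493 / 0.01284 = 1.1628
β_P = Σ w_i β_i = 0.17×0.2079 + 0.19×0.3949 + 0.31×1.2866 + 0.33×1.1628 = 0.8929
MRP = 11.00% − 4.21% = 6.79%
E(R_P) = R_f + β_P × MRP = 4.21% + 0.8929 × 6.79% = 10.27%

10.27%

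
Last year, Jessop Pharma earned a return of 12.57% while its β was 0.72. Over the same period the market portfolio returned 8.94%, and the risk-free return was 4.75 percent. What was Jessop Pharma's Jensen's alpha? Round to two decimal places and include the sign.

+4.80%

Market excess return = 8.94% − 4.75% = 4.19%
CAPM benchmark = R_f + β(R_m − R_f) = 4.75% + 0.72 × 4.19% = 7.7668%
α = actual − benchmark = 12.57% − 7.7668% = +4.80%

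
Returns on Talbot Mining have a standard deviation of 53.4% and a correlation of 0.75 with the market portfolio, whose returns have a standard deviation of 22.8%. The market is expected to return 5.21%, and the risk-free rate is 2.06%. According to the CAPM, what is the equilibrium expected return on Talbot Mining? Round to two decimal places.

7.59%

β = ρ × σ_i / σ_m = 0.75 × 53.4% / 22.8% = 1.7566
MRP = 5.21% − 2.06% = 3.15%
E(R) = 2.06% + 1.7566 × 3.15% = 7.59%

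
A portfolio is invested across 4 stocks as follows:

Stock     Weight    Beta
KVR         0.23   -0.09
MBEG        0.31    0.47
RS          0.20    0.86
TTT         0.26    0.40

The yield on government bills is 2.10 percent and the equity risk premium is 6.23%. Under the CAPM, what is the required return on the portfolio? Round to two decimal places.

4.60%

β_P = Σ w_i β_i = 0.23×-0.09 + 0.31×0.47 + 0.20×0.86 + 0.26×0.40 = 0.4010
E(R_P) = R_f + β_P × MRP = 2.10% + 0.4010 × 6.23% = 4.60%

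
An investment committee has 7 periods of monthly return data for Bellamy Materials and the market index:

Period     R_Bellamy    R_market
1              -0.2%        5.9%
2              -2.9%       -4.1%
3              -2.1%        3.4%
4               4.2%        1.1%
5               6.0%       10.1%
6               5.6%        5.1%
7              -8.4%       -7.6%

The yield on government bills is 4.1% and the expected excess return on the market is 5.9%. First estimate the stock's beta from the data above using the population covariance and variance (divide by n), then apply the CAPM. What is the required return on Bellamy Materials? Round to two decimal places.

Mean R_i = (-0.2 − 2.9 − 2.1 + 4.2 + 6.0 + 5.6 − 8.4) / 7 = 0.3143%
Mean R_m = (5.9 − 4.1 + 3.4 + 1.1 + 10.1 + 5.1 − 7.6) / 7 = 1.9857%
Σ(R_i − R̄_i)(R_m − R̄_m) = 156.8214  ⇒  Cov = 156.8214 / 7 = 22.4031
Σ(R_m − R̄_m)² = 222.5686  ⇒  Var(R_m) = 222.5686 / 7 = 31.7955
β = Cov / Var(R_m) = 22.4031 / 31.7955 = 0.7046
E(R) = R_f + β × MRP = 4.1% + 0.7046 × 5.9% = 8.26%

8.26%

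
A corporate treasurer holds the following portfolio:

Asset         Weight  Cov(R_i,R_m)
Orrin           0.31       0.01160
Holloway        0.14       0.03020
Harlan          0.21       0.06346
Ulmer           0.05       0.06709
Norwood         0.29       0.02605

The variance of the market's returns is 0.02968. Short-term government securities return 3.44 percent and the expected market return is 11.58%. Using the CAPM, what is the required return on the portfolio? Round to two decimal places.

β_Orrin = 0.01160 / 0.02968 = 0.3908
β_Holloway = 0.03020 / 0.02968 = 1.0175
β_Harlan = 0.06346 / 0.02968 = 2.1381
β_Ulmer = 0.06709 / 0.02968 = 2.2604
β_Norwood = 0.02605 / 0.02968 = 0.8777
β_P = Σ w_i β_i = 0.31×0.3908 + 0.14×1.0175 + 0.21×2.1381 + 0.05×2.2604 + 0.29×0.8777 = 1.0802
MRP = 11.58% − 3.44% = 8.14%
E(R_P) = R_f + β_P × MRP = 3.44% + 1.0802 × 8.14% = 12.23%

12.23%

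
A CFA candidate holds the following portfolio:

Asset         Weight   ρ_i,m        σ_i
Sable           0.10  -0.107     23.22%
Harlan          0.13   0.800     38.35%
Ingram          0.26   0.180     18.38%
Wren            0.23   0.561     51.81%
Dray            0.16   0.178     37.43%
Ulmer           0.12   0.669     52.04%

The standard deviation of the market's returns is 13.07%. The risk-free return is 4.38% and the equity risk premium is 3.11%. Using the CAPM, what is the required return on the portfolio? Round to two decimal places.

β_Sable = -0.107 × 23.22% / 13.07% = -0.1901
β_Harlan = 0.800 × 38.35% / 13.07% = 2.3474
β_Ingram = 0.180 × 18.38% / 13.07% = 0.2531
β_Wren = 0.561 × 51.81% / 13.07% = 2.2238
β_Dray = 0.178 × 37.43% / 13.07% = 0.5098
β_Ulmer = 0.669 × 52.04% / 13.07% = 2.6637
β_P = Σ w_i β_i = 0.10×-0.1901 + 0.13×2.3474 + 0.26×0.2531 + 0.23×2.2238 + 0.16×0.5098 + 0.12×2.6637 = 1.2646
E(R_P) = R_f + β_P × MRP = 4.38% + 1.2646 × 3.11% = 8.31%

8.31%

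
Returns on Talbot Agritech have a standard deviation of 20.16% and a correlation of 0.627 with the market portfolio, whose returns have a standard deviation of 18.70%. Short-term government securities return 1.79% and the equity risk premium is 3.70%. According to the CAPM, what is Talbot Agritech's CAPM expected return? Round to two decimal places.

4.29%

β = ρ × σ_i / σ_m = 0.627 × 20.16% / 18.70% = 0.6760
E(R) = 1.79% + 0.6760 × 3.70% = 4.29%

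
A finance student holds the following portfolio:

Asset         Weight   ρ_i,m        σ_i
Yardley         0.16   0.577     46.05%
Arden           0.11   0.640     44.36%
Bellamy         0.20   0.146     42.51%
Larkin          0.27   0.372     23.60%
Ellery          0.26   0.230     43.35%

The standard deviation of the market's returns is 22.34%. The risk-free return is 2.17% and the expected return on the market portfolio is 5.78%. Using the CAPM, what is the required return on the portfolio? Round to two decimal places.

β_Yardley = 0.577 × 46.05% / 22.34% = 1.1894
β_Arden = 0.640 × 44.36% / 22.34% = 1.2708
β_Bellamy = 0.146 × 42.51% / 22.34% = 0.2778
β_Larkin = 0.372 × 23.60% / 22.34% = 0.3930
β_Ellery = 0.230 × 43.35% / 22.34% = 0.4463
β_P = Σ w_i β_i = 0.16×1.1894 + 0.11×1.2708 + 0.20×0.2778 + 0.27×0.3930 + 0.26×0.4463 = 0.6078
MRP = 5.78% − 2.17% = 3.61%
E(R_P) = R_f + β_P × MRP = 2.17% + 0.6078 × 3.61% = 4.36%

4.36%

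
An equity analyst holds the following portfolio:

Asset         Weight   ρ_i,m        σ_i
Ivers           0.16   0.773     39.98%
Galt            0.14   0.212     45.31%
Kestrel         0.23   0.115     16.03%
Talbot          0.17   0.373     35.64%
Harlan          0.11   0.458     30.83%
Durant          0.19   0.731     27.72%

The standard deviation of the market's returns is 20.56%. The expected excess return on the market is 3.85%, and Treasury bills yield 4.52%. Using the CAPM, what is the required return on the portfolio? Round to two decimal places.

β_Ivers = 0.773 × 39.98% / 20.56% = 1.5031
β_Galt = 0.212 × 45.31% / 20.56% = 0.4672
β_Kestrel = 0.115 × 16.03% / 20.56% = 0.0897
β_Talbot = 0.373 × 35.64% / 20.56% = 0.6466
β_Harlan = 0.458 × 30.83% / 20.56% = 0.6868
β_Durant = 0.731 × 27.72% / 20.56% = 0.9856
β_P = Σ w_i β_i = 0.16×1.5031 + 0.14×0.4672 + 0.23×0.0897 + 0.17×0.6466 + 0.11×0.6868 + 0.19×0.9856 = 0.6993
E(R_P) = R_f + β_P × MRP = 4.52% + 0.6993 × 3.85% = 7.21%

7.21%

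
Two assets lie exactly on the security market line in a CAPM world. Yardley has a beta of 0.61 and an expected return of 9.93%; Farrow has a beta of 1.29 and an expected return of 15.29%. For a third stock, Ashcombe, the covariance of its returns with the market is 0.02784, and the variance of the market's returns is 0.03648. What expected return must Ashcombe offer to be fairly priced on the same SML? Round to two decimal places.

11.14%

MRP = (15.29% − 9.93%) / (1.29 − 0.61) = 7.8824%
R_f = 9.93% − 0.61 × 7.8824% = 5.1217%
β_Ashcombe = Cov / Var(R_m) = 0.02784 / 0.03648 = 0.7632
E(R_Ashcombe) = R_f + β × MRP = 5.1217% + 0.7632 × 7.8824% = 11.14%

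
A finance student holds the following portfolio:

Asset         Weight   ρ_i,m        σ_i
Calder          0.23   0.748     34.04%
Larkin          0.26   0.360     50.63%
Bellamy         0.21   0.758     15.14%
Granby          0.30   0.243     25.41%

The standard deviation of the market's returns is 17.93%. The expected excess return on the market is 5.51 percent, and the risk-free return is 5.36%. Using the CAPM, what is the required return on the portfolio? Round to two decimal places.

9.93%

β_Calder = 0.748 × 34.04% / 17.93% = 1.4201
β_Larkin = 0.360 × 50.63% / 17.93% = 1.0166
β_Bellamy = 0.758 × 15.14% / 17.93% = 0.6401
β_Granby = 0.243 × 25.41% / 17.93% = 0.3444
β_P = Σ w_i β_i = 0.23×1.4201 + 0.26×1.0166 + 0.21×0.6401 + 0.30×0.3444 = 0.8287
E(R_P) = R_f + β_P × MRP = 5.36% + 0.8287 × 5.51% = 9.93%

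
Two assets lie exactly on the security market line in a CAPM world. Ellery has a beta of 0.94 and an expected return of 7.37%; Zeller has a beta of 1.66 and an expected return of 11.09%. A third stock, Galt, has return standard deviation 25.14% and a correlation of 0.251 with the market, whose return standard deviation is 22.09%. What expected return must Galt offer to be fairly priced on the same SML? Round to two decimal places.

3.99%

MRP = (11.09% − 7.37%) / (1.66 − 0.94) = 5.1667%
R_f = 7.37% − 0.94 × 5.1667% = 2.5133%
β_Galt = ρ·σ_i/σ_m = 0.251 × 25.14 / 22.09 = 0.2857
E(R_Galt) = R_f + β × MRP = 2.5133% + 0.2857 × 5.1667% = 3.99%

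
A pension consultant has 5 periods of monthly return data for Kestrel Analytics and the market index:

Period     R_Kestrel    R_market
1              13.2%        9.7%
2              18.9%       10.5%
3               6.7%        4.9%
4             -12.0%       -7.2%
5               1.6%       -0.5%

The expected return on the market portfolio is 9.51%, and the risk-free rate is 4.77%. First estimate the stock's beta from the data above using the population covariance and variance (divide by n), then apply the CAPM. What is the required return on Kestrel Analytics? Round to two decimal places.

12.23%

Mean R_i = (13.2 + 18.9 + 6.7 − 12.0 + 1.6) / 5 = 5.6800%
Mean R_m = (9.7 + 10.5 + 4.9 − 7.2 − 0.5) / 5 = 3.4800%
Σ(R_i − R̄_i)(R_m − R̄_m) = 346.0880  ⇒  Cov = 346.0880 / 5 = 69.2176
Σ(R_m − R̄_m)² = 219.8880  ⇒  Var(R_m) = 219.8880 / 5 = 43.9776
β = Cov / Var(R_m) = 69.2176 / 43.9776 = 1.5739
MRP = 9.51% − 4.77% = 4.74%
E(R) = R_f + β × MRP = 4.77% + 1.5739 × 4.74% = 12.23%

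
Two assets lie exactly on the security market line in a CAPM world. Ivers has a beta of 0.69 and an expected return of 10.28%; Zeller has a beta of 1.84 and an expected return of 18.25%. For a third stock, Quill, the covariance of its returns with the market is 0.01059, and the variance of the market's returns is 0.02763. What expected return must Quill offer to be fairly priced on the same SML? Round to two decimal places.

MRP = (18.25% − 10.28%) / (1.84 − 0.69) = 6.9304%
R_f = 10.28% − 0.69 × 6.9304% = 5.4980%
β_Quill = Cov / Var(R_m) = 0.01059 / 0.02763 = 0.3833
E(R_Quill) = R_f + β × MRP = 5.4980% + 0.3833 × 6.9304% = 8.15%

8.15%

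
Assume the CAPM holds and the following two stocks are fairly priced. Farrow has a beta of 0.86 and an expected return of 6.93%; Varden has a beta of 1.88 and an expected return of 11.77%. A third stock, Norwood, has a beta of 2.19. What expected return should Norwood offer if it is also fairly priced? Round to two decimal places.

MRP (SML slope) = (11.77% − 6.93%) / (1.88 − 0.86) = 4.84% / 1.02 = 4.7451%
R_f (intercept) = 6.93% − 0.86 × 4.7451% = 2.8492%
E(R_Norwood) = R_f + β × MRP = 2.8492% + 2.19 × 4.7451% = 13.24%

13.24%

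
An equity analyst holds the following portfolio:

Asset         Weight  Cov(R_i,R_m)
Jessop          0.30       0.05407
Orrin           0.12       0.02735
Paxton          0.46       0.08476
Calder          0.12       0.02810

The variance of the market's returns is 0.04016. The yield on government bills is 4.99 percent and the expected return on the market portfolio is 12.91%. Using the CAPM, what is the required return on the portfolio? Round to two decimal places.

17.19%

β_Jessop = 0.05407 / 0.04016 = 1.3464
β_Orrin = 0.02735 / 0.04016 = 0.6810
β_Paxton = 0.08476 / 0.04016 = 2.1106
β_Calder = 0.02810 / 0.04016 = 0.6997
β_P = Σ w_i β_i = 0.30×1.3464 + 0.12×0.6810 + 0.46×2.1106 + 0.12×0.6997 = 1.5405
MRP = 12.91% − 4.99% = 7.92%
E(R_P) = R_f + β_P × MRP = 4.99% + 1.5405 × 7.92% = 17.19%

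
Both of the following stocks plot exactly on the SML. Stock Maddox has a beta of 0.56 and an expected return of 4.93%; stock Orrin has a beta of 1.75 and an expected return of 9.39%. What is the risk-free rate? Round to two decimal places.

Both satisfy E(R) = R_f + β·MRP, so the slope of the SML is
MRP = (9.39% − 4.93%) / (1.75 − 0.56) = 4.46% / 1.19 = 3.7479%
R_f = E(R_Maddox) − β_Maddox·MRP = 4.93% − 0.56 × 3.7479% = 2.8312%

2.83%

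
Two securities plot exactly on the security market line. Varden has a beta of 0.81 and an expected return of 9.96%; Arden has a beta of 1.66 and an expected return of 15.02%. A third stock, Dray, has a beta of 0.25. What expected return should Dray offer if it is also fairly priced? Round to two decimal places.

6.63%

MRP (SML slope) = (15.02% − 9.96%) / (1.66 − 0.81) = 5.06% / 0.85 = 5.9529%
R_f (intercept) = 9.96% − 0.81 × 5.9529% = 5.1382%
E(R_Dray) = R_f + β × MRP = 5.1382% + 0.25 × 5.9529% = 6.63%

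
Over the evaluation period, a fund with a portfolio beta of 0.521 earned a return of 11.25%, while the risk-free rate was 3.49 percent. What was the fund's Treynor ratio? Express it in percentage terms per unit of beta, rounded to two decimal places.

14.89%

Treynor = (R_P − R_f) / β_P = (11.25% − 3.49%) / 0.5210 = 7.76% / 0.5210 = 14.89%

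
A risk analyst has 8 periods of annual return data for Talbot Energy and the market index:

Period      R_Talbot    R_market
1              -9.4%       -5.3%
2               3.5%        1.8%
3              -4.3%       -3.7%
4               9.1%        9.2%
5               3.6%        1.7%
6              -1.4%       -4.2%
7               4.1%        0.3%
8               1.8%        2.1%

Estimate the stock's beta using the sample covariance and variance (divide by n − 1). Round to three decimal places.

Mean R_i = (-9.4 + 3.5 − 4.3 + 9.1 + 3.6 − 1.4 + 4.1 + 1.8) / 8 = 0.8750%
Mean R_m = (-5.3 + 1.8 − 3.7 + 9.2 + 1.7 − 4.2 + 0.3 + 2.1) / 8 = 0.2375%
Σ(R_i − R̄_i)(R_m − R̄_m) = 171.0975  ⇒  Cov = 171.0975 / 7 = 24.4425
Σ(R_m − R̄_m)² = 154.2388  ⇒  Var(R_m) = 154.2388 / 7 = 22.0341
β = Cov / Var(R_m) = 24.4425 / 22.0341 = 1.1093

1.109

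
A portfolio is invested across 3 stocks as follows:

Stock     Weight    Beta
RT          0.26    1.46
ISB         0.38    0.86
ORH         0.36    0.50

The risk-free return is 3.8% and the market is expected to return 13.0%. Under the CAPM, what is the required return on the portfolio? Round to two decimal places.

11.95%

β_P = Σ w_i β_i = 0.26×1.46 + 0.38×0.86 + 0.36×0.50 = 0.8864
MRP = 13.0% − 3.8% = 9.20%
E(R_P) = R_f + β_P × MRP = 3.8% + 0.8864 × 9.2% = 11.95%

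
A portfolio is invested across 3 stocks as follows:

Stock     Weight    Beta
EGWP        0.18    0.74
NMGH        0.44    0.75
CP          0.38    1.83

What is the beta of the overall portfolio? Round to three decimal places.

β_P = Σ w_i β_i = 0.18×0.74 + 0.44×0.75 + 0.38×1.83 = 1.1586

1.159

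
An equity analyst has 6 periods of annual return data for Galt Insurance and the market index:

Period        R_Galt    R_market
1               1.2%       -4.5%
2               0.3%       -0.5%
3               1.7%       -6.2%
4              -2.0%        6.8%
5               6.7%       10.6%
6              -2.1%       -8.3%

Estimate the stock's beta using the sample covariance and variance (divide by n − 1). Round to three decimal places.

0.213

Mean R_i = (1.2 + 0.3 + 1.7 − 2.0 + 6.7 − 2.1) / 6 = 0.9667%
Mean R_m = (-4.5 − 0.5 − 6.2 + 6.8 + 10.6 − 8.3) / 6 = -0.3500%
Σ(R_i − R̄_i)(R_m − R̄_m) = 60.7900  ⇒  Cov = 60.7900 / 5 = 12.1580
Σ(R_m − R̄_m)² = 285.6950  ⇒  Var(R_m) = 285.6950 / 5 = 57.1390
β = Cov / Var(R_m) = 12.1580 / 57.1390 = 0.2128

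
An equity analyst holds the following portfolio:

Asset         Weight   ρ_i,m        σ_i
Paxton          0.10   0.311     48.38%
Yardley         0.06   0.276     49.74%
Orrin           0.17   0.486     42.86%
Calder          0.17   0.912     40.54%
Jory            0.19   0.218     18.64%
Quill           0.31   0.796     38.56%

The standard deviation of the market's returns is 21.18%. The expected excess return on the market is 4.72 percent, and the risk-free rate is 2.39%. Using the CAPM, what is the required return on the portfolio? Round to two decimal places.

7.39%

β_Paxton = 0.311 × 48.38% / 21.18% = 0.7104
β_Yardley = 0.276 × 49.74% / 21.18% = 0.6482
β_Orrin = 0.486 × 42.86% / 21.18% = 0.9835
β_Calder = 0.912 × 40.54% / 21.18% = 1.7456
β_Jory = 0.218 × 18.64% / 21.18% = 0.1919
β_Quill = 0.796 × 38.56% / 21.18% = 1.4492
β_P = Σ w_i β_i = 0.10×0.7104 + 0.06×0.6482 + 0.17×0.9835 + 0.17×1.7456 + 0.19×0.1919 + 0.31×1.4492 = 1.0596
E(R_P) = R_f + β_P × MRP = 2.39% + 1.0596 × 4.72% = 7.39%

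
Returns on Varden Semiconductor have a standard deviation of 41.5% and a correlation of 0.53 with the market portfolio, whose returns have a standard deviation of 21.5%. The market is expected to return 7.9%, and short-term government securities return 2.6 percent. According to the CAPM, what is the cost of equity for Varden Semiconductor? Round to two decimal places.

8.02%

β = ρ × σ_i / σ_m = 0.53 × 41.5% / 21.5% = 1.0230
MRP = 7.9% − 2.6% = 5.30%
E(R) = 2.6% + 1.0230 × 5.3% = 8.02%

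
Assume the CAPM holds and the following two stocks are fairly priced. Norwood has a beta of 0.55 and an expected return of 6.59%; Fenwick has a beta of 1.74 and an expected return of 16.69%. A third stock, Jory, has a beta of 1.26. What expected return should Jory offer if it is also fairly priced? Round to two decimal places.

MRP (SML slope) = (16.69% − 6.59%) / (1.74 − 0.55) = 10.10% / 1.19 = 8.4874%
R_f (intercept) = 6.59% − 0.55 × 8.4874% = 1.9219%
E(R_Jory) = R_f + β × MRP = 1.9219% + 1.26 × 8.4874% = 12.62%

12.62%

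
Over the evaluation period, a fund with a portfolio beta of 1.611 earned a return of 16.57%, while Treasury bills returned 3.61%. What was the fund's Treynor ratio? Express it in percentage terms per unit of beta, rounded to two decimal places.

Treynor = (R_P − R_f) / β_P = (16.57% − 3.61%) / 1.6110 = 12.96% / 1.6110 = 8.04%

8.04%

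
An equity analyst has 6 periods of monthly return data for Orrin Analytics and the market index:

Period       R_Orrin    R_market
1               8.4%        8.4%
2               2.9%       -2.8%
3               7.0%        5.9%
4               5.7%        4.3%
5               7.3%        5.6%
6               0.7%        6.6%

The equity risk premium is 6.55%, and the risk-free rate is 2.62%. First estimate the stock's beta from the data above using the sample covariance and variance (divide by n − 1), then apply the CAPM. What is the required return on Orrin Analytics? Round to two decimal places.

4.73%

Mean R_i = (8.4 + 2.9 + 7.0 + 5.7 + 7.3 + 0.7) / 6 = 5.3333%
Mean R_m = (8.4 − 2.8 + 5.9 + 4.3 + 5.6 + 6.6) / 6 = 4.6667%
Σ(R_i − R̄_i)(R_m − R̄_m) = 24.4167  ⇒  Cov = 24.4167 / 5 = 4.8833
Σ(R_m − R̄_m)² = 75.9533  ⇒  Var(R_m) = 75.9533 / 5 = 15.1907
β = Cov / Var(R_m) = 4.8833 / 15.1907 = 0.3215
E(R) = R_f + β × MRP = 2.62% + 0.3215 × 6.55% = 4.73%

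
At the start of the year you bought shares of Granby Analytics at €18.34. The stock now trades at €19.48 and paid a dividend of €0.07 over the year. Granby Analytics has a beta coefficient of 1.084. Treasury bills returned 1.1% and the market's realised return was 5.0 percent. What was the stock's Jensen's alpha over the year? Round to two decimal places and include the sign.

Realised HPR = (P1 + D1 − P0) / P0 = (19.48 + 0.07 − 18.34) / 18.34 = 1.21 / 18.34 = 6.5976%
MRP = 5.0% − 1.1% = 3.90%
CAPM required = R_f + β·MRP = 1.1% + 1.084 × 3.9% = 5.3276%
α = realised − required = 6.5976% − 5.3276% = +1.27%

+1.27%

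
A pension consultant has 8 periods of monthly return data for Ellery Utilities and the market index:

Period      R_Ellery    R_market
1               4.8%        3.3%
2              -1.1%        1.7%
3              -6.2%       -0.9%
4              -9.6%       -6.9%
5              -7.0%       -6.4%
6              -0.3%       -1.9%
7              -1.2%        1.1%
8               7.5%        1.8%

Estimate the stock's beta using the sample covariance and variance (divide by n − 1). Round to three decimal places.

Mean R_i = (4.8 − 1.1 − 6.2 − 9.6 − 7.0 − 0.3 − 1.2 + 7.5) / 8 = -1.6375%
Mean R_m = (3.3 + 1.7 − 0.9 − 6.9 − 6.4 − 1.9 + 1.1 + 1.8) / 8 = -1.0250%
Σ(R_i − R̄_i)(R_m − R̄_m) = 129.9125  ⇒  Cov = 129.9125 / 7 = 18.5589
Σ(R_m − R̄_m)² = 102.8150  ⇒  Var(R_m) = 102.8150 / 7 = 14.6879
β = Cov / Var(R_m) = 18.5589 / 14.6879 = 1.2636

1.264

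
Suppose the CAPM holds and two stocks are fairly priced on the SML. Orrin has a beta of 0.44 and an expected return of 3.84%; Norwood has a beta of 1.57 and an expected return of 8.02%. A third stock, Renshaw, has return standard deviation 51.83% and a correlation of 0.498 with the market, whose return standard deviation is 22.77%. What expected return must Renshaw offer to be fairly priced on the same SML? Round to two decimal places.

6.41%

MRP = (8.02% − 3.84%) / (1.57 − 0.44) = 3.6991%
R_f = 3.84% − 0.44 × 3.6991% = 2.2124%
β_Renshaw = ρ·σ_i/σ_m = 0.498 × 51.83 / 22.77 = 1.1336
E(R_Renshaw) = R_f + β × MRP = 2.2124% + 1.1336 × 3.6991% = 6.41%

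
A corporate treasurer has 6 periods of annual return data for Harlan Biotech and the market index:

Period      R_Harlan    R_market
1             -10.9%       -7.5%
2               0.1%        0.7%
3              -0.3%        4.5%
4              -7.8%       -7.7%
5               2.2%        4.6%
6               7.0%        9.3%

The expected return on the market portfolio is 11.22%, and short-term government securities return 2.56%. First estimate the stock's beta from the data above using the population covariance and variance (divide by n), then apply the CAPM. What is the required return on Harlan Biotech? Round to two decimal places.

Mean R_i = (-10.9 + 0.1 − 0.3 − 7.8 + 2.2 + 7.0) / 6 = -1.6167%
Mean R_m = (-7.5 + 0.7 + 4.5 − 7.7 + 4.6 + 9.3) / 6 = 0.6500%
Σ(R_i − R̄_i)(R_m − R̄_m) = 222.0550  ⇒  Cov = 222.0550 / 6 = 37.0092
Σ(R_m − R̄_m)² = 241.3950  ⇒  Var(R_m) = 241.3950 / 6 = 40.2325
β = Cov / Var(R_m) = 37.0092 / 40.2325 = 0.9199
MRP = 11.22% − 2.56% = 8.66%
E(R) = R_f + β × MRP = 2.56% + 0.9199 × 8.66% = 10.53%

10.53%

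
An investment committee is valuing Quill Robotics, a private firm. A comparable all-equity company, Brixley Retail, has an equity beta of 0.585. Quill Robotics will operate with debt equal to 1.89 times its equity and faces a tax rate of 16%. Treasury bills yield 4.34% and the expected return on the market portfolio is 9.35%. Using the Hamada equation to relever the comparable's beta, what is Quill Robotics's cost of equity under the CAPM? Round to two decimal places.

11.92%

β_L = β_U × [1 + (1 − t)(D/E)] = 0.585 × [1 + (1 − 0.16) × 1.89]
    = 0.585 × [1 + 0.84 × 1.89] = 0.585 × 2.5876 = 1.5137
MRP = 9.35% − 4.34% = 5.01%
E(R) = R_f + β_L × MRP = 4.34% + 1.5137 × 5.01% = 11.92%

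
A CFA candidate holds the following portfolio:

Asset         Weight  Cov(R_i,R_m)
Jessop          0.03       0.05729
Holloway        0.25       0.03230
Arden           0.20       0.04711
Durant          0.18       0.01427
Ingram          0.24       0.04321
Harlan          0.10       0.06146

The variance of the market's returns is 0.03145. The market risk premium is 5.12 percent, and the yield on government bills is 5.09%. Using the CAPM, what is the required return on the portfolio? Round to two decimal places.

11.33%

β_Jessop = 0.05729 / 0.03145 = 1.8216
β_Holloway = 0.03230 / 0.03145 = 1.0270
β_Arden = 0.04711 / 0.03145 = 1.4979
β_Durant = 0.01427 / 0.03145 = 0.4537
β_Ingram = 0.04321 / 0.03145 = 1.3739
β_Harlan = 0.06146 / 0.03145 = 1.9542
β_P = Σ w_i β_i = 0.03×1.8216 + 0.25×1.0270 + 0.20×1.4979 + 0.18×0.4537 + 0.24×1.3739 + 0.10×1.9542 = 1.2178
E(R_P) = R_f + β_P × MRP = 5.09% + 1.2178 × 5.12% = 11.33%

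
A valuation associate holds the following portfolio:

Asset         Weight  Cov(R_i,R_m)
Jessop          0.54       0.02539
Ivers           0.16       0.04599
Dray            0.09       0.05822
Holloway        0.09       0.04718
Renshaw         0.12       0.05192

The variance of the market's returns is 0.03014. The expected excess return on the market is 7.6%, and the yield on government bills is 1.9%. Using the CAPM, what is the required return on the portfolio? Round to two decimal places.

11.18%

β_Jessop = 0.02539 / 0.03014 = 0.8424
β_Ivers = 0.04599 / 0.03014 = 1.5259
β_Dray = 0.05822 / 0.03014 = 1.9317
β_Holloway = 0.04718 / 0.03014 = 1.5654
β_Renshaw = 0.05192 / 0.03014 = 1.7226
β_P = Σ w_i β_i = 0.54×0.8424 + 0.16×1.5259 + 0.09×1.9317 + 0.09×1.5654 + 0.12×1.7226 = 1.2205
E(R_P) = R_f + β_P × MRP = 1.9% + 1.2205 × 7.6% = 11.18%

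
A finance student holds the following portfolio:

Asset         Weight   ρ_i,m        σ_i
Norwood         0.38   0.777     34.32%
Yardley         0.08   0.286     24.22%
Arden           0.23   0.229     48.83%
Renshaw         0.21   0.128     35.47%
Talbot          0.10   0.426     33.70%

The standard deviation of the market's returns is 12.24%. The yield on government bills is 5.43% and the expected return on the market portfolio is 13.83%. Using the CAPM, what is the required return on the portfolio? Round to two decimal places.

16.17%

β_Norwood = 0.777 × 34.32% / 12.24% = 2.1786
β_Yardley = 0.286 × 24.22% / 12.24% = 0.5659
β_Arden = 0.229 × 48.83% / 12.24% = 0.9136
β_Renshaw = 0.128 × 35.47% / 12.24% = 0.3709
β_Talbot = 0.426 × 33.70% / 12.24% = 1.1729
β_P = Σ w_i β_i = 0.38×2.1786 + 0.08×0.5659 + 0.23×0.9136 + 0.21×0.3709 + 0.10×1.1729 = 1.2784
MRP = 13.83% − 5.43% = 8.40%
E(R_P) = R_f + β_P × MRP = 5.43% + 1.2784 × 8.40% = 16.17%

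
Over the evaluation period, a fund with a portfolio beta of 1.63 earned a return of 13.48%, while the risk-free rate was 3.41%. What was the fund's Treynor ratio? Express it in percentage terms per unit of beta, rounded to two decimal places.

Treynor = (R_P − R_f) / β_P = (13.48% − 3.41%) / 1.6300 = 10.07% / 1.6300 = 6.18%

6.18%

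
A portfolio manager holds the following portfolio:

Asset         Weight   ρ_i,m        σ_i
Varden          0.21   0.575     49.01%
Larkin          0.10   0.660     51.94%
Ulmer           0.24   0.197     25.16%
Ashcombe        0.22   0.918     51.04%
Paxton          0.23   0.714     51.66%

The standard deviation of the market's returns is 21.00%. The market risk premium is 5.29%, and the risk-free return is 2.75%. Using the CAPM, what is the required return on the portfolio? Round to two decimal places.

10.14%

β_Varden = 0.575 × 49.01% / 21.00% = 1.3419
β_Larkin = 0.660 × 51.94% / 21.00% = 1.6324
β_Ulmer = 0.197 × 25.16% / 21.00% = 0.2360
β_Ashcombe = 0.918 × 51.04% / 21.00% = 2.2312
β_Paxton = 0.714 × 51.66% / 21.00% = 1.7564
β_P = Σ w_i β_i = 0.21×1.3419 + 0.10×1.6324 + 0.24×0.2360 + 0.22×2.2312 + 0.23×1.7564 = 1.3965
E(R_P) = R_f + β_P × MRP = 2.75% + 1.3965 × 5.29% = 10.14%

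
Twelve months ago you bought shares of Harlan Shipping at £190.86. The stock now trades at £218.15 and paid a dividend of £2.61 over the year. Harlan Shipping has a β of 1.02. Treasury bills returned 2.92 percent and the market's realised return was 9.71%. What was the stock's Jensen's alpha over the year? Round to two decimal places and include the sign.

+5.82%

Realised HPR = (P1 + D1 − P0) / P0 = (218.15 + 2.61 − 190.86) / 190.86 = 29.90 / 190.86 = 15.6659%
MRP = 9.71% − 2.92% = 6.79%
CAPM required = R_f + β·MRP = 2.92% + 1.02 × 6.79% = 9.8458%
α = realised − required = 15.6659% − 9.8458% = +5.82%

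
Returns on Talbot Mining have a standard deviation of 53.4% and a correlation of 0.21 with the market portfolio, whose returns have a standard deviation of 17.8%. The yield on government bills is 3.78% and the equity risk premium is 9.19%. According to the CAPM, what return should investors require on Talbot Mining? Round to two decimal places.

β = ρ × σ_i / σ_m = 0.21 × 53.4% / 17.8% = 0.6300
E(R) = 3.78% + 0.6300 × 9.19% = 9.57%

9.57%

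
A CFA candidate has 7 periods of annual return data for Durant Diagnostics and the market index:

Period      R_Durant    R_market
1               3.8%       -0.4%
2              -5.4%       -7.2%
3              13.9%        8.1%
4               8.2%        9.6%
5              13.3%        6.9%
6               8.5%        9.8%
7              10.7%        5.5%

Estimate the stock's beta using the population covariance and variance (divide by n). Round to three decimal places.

0.929

Mean R_i = (3.8 − 5.4 + 13.9 + 8.2 + 13.3 + 8.5 + 10.7) / 7 = 7.5714%
Mean R_m = (-0.4 − 7.2 + 8.1 + 9.6 + 6.9 + 9.8 + 5.5) / 7 = 4.6143%
Σ(R_i − R̄_i)(R_m − R̄_m) = 218.0329  ⇒  Cov = 218.0329 / 7 = 31.1476
Σ(R_m − R̄_m)² = 234.6286  ⇒  Var(R_m) = 234.6286 / 7 = 33.5184
β = Cov / Var(R_m) = 31.1476 / 33.5184 = 0.9293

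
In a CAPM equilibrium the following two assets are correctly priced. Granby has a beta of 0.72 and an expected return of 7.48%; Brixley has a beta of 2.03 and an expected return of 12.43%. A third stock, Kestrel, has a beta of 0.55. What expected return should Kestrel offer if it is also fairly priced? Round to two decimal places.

6.84%

MRP (SML slope) = (12.43% − 7.48%) / (2.03 − 0.72) = 4.95% / 1.31 = 3.7786%
R_f (intercept) = 7.48% − 0.72 × 3.7786% = 4.7594%
E(R_Kestrel) = R_f + β × MRP = 4.7594% + 0.55 × 3.7786% = 6.84%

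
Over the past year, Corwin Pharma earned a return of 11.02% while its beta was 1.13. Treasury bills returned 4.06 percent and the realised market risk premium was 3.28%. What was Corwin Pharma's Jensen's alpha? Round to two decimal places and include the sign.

+3.25%

CAPM benchmark = R_f + β(R_m − R_f) = 4.06% + 1.13 × 3.28% = 7.7664%
α = actual − benchmark = 11.02% − 7.7664% = +3.25%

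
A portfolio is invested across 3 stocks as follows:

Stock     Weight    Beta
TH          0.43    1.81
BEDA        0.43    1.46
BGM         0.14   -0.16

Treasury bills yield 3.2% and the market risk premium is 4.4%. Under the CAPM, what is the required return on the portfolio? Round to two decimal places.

β_P = Σ w_i β_i = 0.43×1.81 + 0.43×1.46 + 0.14×-0.16 = 1.3837
E(R_P) = R_f + β_P × MRP = 3.2% + 1.3837 × 4.4% = 9.29%

9.29%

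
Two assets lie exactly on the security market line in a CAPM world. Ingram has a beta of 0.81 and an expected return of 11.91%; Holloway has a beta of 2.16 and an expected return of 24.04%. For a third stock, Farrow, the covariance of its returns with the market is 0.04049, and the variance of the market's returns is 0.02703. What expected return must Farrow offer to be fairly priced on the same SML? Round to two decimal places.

18.09%

MRP = (24.04% − 11.91%) / (2.16 − 0.81) = 8.9852%
R_f = 11.91% − 0.81 × 8.9852% = 4.6320%
β_Farrow = Cov / Var(R_m) = 0.04049 / 0.02703 = 1.4980
E(R_Farrow) = R_f + β × MRP = 4.6320% + 1.4980 × 8.9852% = 18.09%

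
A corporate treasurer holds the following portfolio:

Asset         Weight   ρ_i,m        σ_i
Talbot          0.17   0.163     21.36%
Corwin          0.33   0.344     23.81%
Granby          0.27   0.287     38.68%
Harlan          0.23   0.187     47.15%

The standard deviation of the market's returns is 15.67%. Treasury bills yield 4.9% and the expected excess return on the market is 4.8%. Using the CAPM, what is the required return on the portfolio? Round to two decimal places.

7.45%

β_Talbot = 0.163 × 21.36% / 15.67% = 0.2222
β_Corwin = 0.344 × 23.81% / 15.67% = 0.5227
β_Granby = 0.287 × 38.68% / 15.67% = 0.7084
β_Harlan = 0.187 × 47.15% / 15.67% = 0.5627
β_P = Σ w_i β_i = 0.17×0.2222 + 0.33×0.5227 + 0.27×0.7084 + 0.23×0.5627 = 0.5310
E(R_P) = R_f + β_P × MRP = 4.9% + 0.5310 × 4.8% = 7.45%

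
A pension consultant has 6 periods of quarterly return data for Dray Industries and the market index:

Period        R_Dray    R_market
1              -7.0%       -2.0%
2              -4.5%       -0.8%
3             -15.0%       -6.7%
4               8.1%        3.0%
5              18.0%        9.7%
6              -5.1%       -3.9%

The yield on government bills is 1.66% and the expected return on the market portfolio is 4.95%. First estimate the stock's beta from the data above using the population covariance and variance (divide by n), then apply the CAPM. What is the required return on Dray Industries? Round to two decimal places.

8.25%

Mean R_i = (-7.0 − 4.5 − 15.0 + 8.1 + 18.0 − 5.1) / 6 = -0.9167%
Mean R_m = (-2.0 − 0.8 − 6.7 + 3.0 + 9.7 − 3.9) / 6 = -0.1167%
Σ(R_i − R̄_i)(R_m − R̄_m) = 336.2483  ⇒  Cov = 336.2483 / 6 = 56.0414
Σ(R_m − R̄_m)² = 167.7483  ⇒  Var(R_m) = 167.7483 / 6 = 27.9581
β = Cov / Var(R_m) = 56.0414 / 27.9581 = 2.0045
MRP = 4.95% − 1.66% = 3.29%
E(R) = R_f + β × MRP = 1.66% + 2.0045 × 3.29% = 8.25%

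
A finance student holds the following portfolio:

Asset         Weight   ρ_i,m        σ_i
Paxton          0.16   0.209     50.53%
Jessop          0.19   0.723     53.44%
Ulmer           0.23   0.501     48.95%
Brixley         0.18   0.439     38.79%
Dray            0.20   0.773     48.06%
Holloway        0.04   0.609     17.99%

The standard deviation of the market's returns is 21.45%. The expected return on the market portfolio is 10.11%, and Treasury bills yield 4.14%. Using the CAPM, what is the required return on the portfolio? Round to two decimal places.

11.27%

β_Paxton = 0.209 × 50.53% / 21.45% = 0.4923
β_Jessop = 0.723 × 53.44% / 21.45% = 1.8013
β_Ulmer = 0.501 × 48.95% / 21.45% = 1.1433
β_Brixley = 0.439 × 38.79% / 21.45% = 0.7939
β_Dray = 0.773 × 48.06% / 21.45% = 1.7320
β_Holloway = 0.609 × 17.99% / 21.45% = 0.5108
β_P = Σ w_i β_i = 0.16×0.4923 + 0.19×1.8013 + 0.23×1.1433 + 0.18×0.7939 + 0.20×1.7320 + 0.04×0.5108 = 1.1937
MRP = 10.11% − 4.14% = 5.97%
E(R_P) = R_f + β_P × MRP = 4.14% + 1.1937 × 5.97% = 11.27%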